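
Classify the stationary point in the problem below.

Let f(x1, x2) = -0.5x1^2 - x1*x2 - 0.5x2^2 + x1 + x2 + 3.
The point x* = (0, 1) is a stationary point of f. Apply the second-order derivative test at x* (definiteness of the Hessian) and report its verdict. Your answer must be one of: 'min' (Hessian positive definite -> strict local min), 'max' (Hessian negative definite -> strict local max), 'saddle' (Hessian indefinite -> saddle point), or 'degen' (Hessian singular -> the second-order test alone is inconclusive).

Compute the Hessian H = grad^2 f:
  H = [[-1, -1], [-1, -1]]
Verify stationarity: grad f(x*) = H x* + g = (0, 0).
Eigenvalues of H: -2, 0.
H has a zero eigenvalue (singular; negative semidefinite but not definite), so H is neither positive definite, negative definite, nor indefinite. The second-order test alone is inconclusive -> degen.
(Indeed, f is constant along the null direction of H through x*, so x* is not a strict local extremum.)

degen


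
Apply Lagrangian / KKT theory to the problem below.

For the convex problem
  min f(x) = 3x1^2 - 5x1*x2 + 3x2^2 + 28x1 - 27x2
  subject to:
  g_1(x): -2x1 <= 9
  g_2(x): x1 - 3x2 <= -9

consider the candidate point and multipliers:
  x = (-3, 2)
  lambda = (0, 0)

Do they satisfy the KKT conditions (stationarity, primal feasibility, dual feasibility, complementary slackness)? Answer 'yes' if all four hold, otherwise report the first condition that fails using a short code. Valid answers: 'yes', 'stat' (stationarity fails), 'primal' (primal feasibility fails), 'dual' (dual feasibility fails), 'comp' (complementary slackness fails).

Gradient of f: grad f(x) = Q x + c = (0, 0)
Constraint values g_i(x) = a_i^T x - b_i:
  g_1((-3, 2)) = -3
  g_2((-3, 2)) = 0
Stationarity residual: grad f(x) + sum_i lambda_i a_i = (0, 0)
  -> stationarity OK
Primal feasibility (all g_i <= 0): OK
Dual feasibility (all lambda_i >= 0): OK
Complementary slackness (lambda_i * g_i(x) = 0 for all i): OK

Verdict: yes, KKT holds.

yes


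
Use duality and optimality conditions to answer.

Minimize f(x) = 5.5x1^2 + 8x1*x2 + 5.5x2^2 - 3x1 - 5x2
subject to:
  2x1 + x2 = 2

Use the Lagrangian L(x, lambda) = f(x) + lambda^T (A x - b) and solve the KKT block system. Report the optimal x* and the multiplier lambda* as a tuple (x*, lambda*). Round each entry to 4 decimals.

Form the Lagrangian:
  L(x, lambda) = (1/2) x^T Q x + c^T x + lambda^T (A x - b)
Stationarity (grad_x L = 0): Q x + c + A^T lambda = 0.
Primal feasibility: A x = b.

This gives the KKT block system:
  [ Q   A^T ] [ x     ]   [-c ]
  [ A    0  ] [ lambda ] = [ b ]

Solving the linear system:
  x*      = (0.913, 0.1739)
  lambda* = (-4.2174)
  f(x*)   = 2.413

x* = (0.913, 0.1739), lambda* = (-4.2174)


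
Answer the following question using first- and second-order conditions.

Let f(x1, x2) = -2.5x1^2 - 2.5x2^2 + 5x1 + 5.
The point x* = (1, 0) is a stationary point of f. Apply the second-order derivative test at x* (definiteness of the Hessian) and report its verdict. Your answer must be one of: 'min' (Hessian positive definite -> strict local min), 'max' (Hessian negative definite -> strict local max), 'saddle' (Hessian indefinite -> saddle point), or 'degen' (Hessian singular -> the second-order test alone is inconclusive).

Compute the Hessian H = grad^2 f:
  H = [[-5, 0], [0, -5]]
Verify stationarity: grad f(x*) = H x* + g = (0, 0).
Eigenvalues of H: -5, -5.
Both eigenvalues < 0, so H is negative definite -> x* is a strict local max.

max


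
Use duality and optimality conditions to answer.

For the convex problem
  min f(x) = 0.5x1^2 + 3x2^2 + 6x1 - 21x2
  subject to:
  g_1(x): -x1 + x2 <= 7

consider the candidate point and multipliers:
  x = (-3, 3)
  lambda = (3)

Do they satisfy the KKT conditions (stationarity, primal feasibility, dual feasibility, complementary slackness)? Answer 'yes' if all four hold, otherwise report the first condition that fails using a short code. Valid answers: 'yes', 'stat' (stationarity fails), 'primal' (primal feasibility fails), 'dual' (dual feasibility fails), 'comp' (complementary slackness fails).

Gradient of f: grad f(x) = Q x + c = (3, -3)
Constraint values g_i(x) = a_i^T x - b_i:
  g_1((-3, 3)) = -1
Stationarity residual: grad f(x) + sum_i lambda_i a_i = (0, 0)
  -> stationarity OK
Primal feasibility (all g_i <= 0): OK
Dual feasibility (all lambda_i >= 0): OK
Complementary slackness (lambda_i * g_i(x) = 0 for all i): FAILS

Verdict: the first failing condition is complementary_slackness -> comp.

comp


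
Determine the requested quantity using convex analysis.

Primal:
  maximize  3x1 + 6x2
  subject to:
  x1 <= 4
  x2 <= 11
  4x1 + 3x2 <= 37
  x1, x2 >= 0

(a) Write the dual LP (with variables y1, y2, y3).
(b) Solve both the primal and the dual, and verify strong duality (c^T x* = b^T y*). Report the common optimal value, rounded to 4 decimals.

The standard primal-dual pair for 'max c^T x s.t. A x <= b, x >= 0' is:
  Dual:  min b^T y  s.t.  A^T y >= c,  y >= 0.

So the dual LP is:
  minimize  4y1 + 11y2 + 37y3
  subject to:
    y1 + 4y3 >= 3
    y2 + 3y3 >= 6
    y1, y2, y3 >= 0

Solving the primal: x* = (1, 11).
  primal value c^T x* = 69.
Solving the dual: y* = (0, 3.75, 0.75).
  dual value b^T y* = 69.
Strong duality: c^T x* = b^T y*. Confirmed.

69


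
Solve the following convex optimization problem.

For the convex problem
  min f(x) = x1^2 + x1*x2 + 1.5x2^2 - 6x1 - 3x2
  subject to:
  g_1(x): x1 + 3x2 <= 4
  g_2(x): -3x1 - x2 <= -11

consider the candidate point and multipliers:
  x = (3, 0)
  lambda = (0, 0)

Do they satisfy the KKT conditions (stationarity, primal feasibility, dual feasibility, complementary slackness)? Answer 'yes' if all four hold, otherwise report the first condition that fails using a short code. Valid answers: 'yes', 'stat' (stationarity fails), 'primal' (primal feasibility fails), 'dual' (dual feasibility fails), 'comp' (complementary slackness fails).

Gradient of f: grad f(x) = Q x + c = (0, 0)
Constraint values g_i(x) = a_i^T x - b_i:
  g_1((3, 0)) = -1
  g_2((3, 0)) = 2
Stationarity residual: grad f(x) + sum_i lambda_i a_i = (0, 0)
  -> stationarity OK
Primal feasibility (all g_i <= 0): FAILS
Dual feasibility (all lambda_i >= 0): OK
Complementary slackness (lambda_i * g_i(x) = 0 for all i): OK

Verdict: the first failing condition is primal_feasibility -> primal.

primal


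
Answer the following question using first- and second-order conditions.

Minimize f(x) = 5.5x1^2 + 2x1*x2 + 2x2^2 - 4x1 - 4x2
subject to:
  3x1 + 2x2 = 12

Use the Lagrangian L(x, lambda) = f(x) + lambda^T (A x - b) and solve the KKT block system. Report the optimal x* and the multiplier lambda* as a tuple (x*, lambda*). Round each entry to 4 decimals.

Form the Lagrangian:
  L(x, lambda) = (1/2) x^T Q x + c^T x + lambda^T (A x - b)
Stationarity (grad_x L = 0): Q x + c + A^T lambda = 0.
Primal feasibility: A x = b.

This gives the KKT block system:
  [ Q   A^T ] [ x     ]   [-c ]
  [ A    0  ] [ lambda ] = [ b ]

Solving the linear system:
  x*      = (1.5714, 3.6429)
  lambda* = (-6.8571)
  f(x*)   = 30.7143

x* = (1.5714, 3.6429), lambda* = (-6.8571)


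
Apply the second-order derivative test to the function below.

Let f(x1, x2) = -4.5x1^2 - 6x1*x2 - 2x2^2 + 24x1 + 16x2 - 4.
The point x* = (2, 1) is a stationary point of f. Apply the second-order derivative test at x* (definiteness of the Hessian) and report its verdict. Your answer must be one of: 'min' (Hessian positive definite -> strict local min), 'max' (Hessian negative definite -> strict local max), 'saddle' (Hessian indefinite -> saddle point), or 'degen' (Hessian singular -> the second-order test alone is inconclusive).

Compute the Hessian H = grad^2 f:
  H = [[-9, -6], [-6, -4]]
Verify stationarity: grad f(x*) = H x* + g = (0, 0).
Eigenvalues of H: -13, 0.
H has a zero eigenvalue (singular; negative semidefinite but not definite), so H is neither positive definite, negative definite, nor indefinite. The second-order test alone is inconclusive -> degen.
(Indeed, f is constant along the null direction of H through x*, so x* is not a strict local extremum.)

degen


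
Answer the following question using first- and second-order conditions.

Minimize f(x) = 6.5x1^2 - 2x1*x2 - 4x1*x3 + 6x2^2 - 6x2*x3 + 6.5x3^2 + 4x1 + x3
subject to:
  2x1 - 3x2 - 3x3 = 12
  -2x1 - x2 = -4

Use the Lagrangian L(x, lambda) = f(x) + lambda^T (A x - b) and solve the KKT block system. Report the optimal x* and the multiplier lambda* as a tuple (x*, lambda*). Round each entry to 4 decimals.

Form the Lagrangian:
  L(x, lambda) = (1/2) x^T Q x + c^T x + lambda^T (A x - b)
Stationarity (grad_x L = 0): Q x + c + A^T lambda = 0.
Primal feasibility: A x = b.

This gives the KKT block system:
  [ Q   A^T ] [ x     ]   [-c ]
  [ A    0  ] [ lambda ] = [ b ]

Solving the linear system:
  x*      = (2.4627, -0.9254, -1.4328)
  lambda* = (-7.3081, 14.4905)
  f(x*)   = 77.0386

x* = (2.4627, -0.9254, -1.4328), lambda* = (-7.3081, 14.4905)


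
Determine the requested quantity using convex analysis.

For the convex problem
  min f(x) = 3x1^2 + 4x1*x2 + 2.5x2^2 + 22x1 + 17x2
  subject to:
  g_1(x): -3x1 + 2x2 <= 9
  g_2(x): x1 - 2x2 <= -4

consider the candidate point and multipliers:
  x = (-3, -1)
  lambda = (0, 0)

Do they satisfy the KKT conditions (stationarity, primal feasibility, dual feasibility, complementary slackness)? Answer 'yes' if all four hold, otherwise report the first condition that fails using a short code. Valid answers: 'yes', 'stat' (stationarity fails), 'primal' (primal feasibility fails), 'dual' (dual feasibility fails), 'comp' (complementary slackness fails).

Gradient of f: grad f(x) = Q x + c = (0, 0)
Constraint values g_i(x) = a_i^T x - b_i:
  g_1((-3, -1)) = -2
  g_2((-3, -1)) = 3
Stationarity residual: grad f(x) + sum_i lambda_i a_i = (0, 0)
  -> stationarity OK
Primal feasibility (all g_i <= 0): FAILS
Dual feasibility (all lambda_i >= 0): OK
Complementary slackness (lambda_i * g_i(x) = 0 for all i): OK

Verdict: the first failing condition is primal_feasibility -> primal.

primal


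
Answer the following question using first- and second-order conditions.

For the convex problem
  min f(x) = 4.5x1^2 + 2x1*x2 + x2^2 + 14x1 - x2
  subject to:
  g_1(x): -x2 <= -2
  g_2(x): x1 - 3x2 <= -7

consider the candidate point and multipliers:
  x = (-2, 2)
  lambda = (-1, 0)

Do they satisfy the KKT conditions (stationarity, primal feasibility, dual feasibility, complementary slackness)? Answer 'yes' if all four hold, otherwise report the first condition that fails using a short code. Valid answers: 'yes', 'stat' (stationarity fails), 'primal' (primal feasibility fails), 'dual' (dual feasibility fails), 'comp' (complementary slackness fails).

Gradient of f: grad f(x) = Q x + c = (0, -1)
Constraint values g_i(x) = a_i^T x - b_i:
  g_1((-2, 2)) = 0
  g_2((-2, 2)) = -1
Stationarity residual: grad f(x) + sum_i lambda_i a_i = (0, 0)
  -> stationarity OK
Primal feasibility (all g_i <= 0): OK
Dual feasibility (all lambda_i >= 0): FAILS
Complementary slackness (lambda_i * g_i(x) = 0 for all i): OK

Verdict: the first failing condition is dual_feasibility -> dual.

dual


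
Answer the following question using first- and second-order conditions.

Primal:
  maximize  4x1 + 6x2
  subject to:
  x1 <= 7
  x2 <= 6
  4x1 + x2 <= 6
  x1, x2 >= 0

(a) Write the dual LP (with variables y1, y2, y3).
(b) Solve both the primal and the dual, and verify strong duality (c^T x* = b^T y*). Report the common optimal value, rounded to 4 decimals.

The standard primal-dual pair for 'max c^T x s.t. A x <= b, x >= 0' is:
  Dual:  min b^T y  s.t.  A^T y >= c,  y >= 0.

So the dual LP is:
  minimize  7y1 + 6y2 + 6y3
  subject to:
    y1 + 4y3 >= 4
    y2 + y3 >= 6
    y1, y2, y3 >= 0

Solving the primal: x* = (0, 6).
  primal value c^T x* = 36.
Solving the dual: y* = (0, 5, 1).
  dual value b^T y* = 36.
Strong duality: c^T x* = b^T y*. Confirmed.

36


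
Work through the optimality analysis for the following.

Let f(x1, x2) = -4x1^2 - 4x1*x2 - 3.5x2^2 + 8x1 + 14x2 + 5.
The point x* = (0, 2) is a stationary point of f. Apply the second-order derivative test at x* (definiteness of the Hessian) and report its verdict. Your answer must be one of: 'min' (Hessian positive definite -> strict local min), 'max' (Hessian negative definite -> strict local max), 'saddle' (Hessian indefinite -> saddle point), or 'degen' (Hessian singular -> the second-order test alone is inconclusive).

Compute the Hessian H = grad^2 f:
  H = [[-8, -4], [-4, -7]]
Verify stationarity: grad f(x*) = H x* + g = (0, 0).
Eigenvalues of H: -11.5311, -3.4689.
Both eigenvalues < 0, so H is negative definite -> x* is a strict local max.

max


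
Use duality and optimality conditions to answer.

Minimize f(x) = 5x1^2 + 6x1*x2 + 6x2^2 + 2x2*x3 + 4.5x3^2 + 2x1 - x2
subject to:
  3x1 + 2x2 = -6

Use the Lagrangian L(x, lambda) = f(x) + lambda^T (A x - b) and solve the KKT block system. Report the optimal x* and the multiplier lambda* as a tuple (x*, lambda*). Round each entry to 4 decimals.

Form the Lagrangian:
  L(x, lambda) = (1/2) x^T Q x + c^T x + lambda^T (A x - b)
Stationarity (grad_x L = 0): Q x + c + A^T lambda = 0.
Primal feasibility: A x = b.

This gives the KKT block system:
  [ Q   A^T ] [ x     ]   [-c ]
  [ A    0  ] [ lambda ] = [ b ]

Solving the linear system:
  x*      = (-2.0833, 0.125, -0.0278)
  lambda* = (6.0278)
  f(x*)   = 15.9375

x* = (-2.0833, 0.125, -0.0278), lambda* = (6.0278)


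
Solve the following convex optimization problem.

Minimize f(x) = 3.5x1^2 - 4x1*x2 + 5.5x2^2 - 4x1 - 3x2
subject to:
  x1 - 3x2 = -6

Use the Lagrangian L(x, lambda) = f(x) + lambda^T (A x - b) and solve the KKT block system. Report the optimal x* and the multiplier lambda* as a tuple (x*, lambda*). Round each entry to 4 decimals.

Form the Lagrangian:
  L(x, lambda) = (1/2) x^T Q x + c^T x + lambda^T (A x - b)
Stationarity (grad_x L = 0): Q x + c + A^T lambda = 0.
Primal feasibility: A x = b.

This gives the KKT block system:
  [ Q   A^T ] [ x     ]   [-c ]
  [ A    0  ] [ lambda ] = [ b ]

Solving the linear system:
  x*      = (1.02, 2.34)
  lambda* = (6.22)
  f(x*)   = 13.11

x* = (1.02, 2.34), lambda* = (6.22)


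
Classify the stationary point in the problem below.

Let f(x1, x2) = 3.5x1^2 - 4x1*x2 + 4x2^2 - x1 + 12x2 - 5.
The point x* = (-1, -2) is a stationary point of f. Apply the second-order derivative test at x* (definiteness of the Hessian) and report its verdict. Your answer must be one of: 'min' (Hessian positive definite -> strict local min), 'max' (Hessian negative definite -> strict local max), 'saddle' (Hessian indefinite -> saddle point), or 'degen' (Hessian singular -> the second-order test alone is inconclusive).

Compute the Hessian H = grad^2 f:
  H = [[7, -4], [-4, 8]]
Verify stationarity: grad f(x*) = H x* + g = (0, 0).
Eigenvalues of H: 3.4689, 11.5311.
Both eigenvalues > 0, so H is positive definite -> x* is a strict local min.

min


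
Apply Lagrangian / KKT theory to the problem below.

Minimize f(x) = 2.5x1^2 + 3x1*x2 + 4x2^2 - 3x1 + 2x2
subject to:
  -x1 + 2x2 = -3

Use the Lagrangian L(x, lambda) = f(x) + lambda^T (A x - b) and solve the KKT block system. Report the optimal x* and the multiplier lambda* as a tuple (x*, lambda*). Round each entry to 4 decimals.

Form the Lagrangian:
  L(x, lambda) = (1/2) x^T Q x + c^T x + lambda^T (A x - b)
Stationarity (grad_x L = 0): Q x + c + A^T lambda = 0.
Primal feasibility: A x = b.

This gives the KKT block system:
  [ Q   A^T ] [ x     ]   [-c ]
  [ A    0  ] [ lambda ] = [ b ]

Solving the linear system:
  x*      = (1.25, -0.875)
  lambda* = (0.625)
  f(x*)   = -1.8125

x* = (1.25, -0.875), lambda* = (0.625)


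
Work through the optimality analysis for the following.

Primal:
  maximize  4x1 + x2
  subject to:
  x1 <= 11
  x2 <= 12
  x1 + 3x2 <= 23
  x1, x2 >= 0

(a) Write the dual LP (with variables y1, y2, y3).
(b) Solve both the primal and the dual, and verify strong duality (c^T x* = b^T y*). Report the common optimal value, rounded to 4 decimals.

The standard primal-dual pair for 'max c^T x s.t. A x <= b, x >= 0' is:
  Dual:  min b^T y  s.t.  A^T y >= c,  y >= 0.

So the dual LP is:
  minimize  11y1 + 12y2 + 23y3
  subject to:
    y1 + y3 >= 4
    y2 + 3y3 >= 1
    y1, y2, y3 >= 0

Solving the primal: x* = (11, 4).
  primal value c^T x* = 48.
Solving the dual: y* = (3.6667, 0, 0.3333).
  dual value b^T y* = 48.
Strong duality: c^T x* = b^T y*. Confirmed.

48


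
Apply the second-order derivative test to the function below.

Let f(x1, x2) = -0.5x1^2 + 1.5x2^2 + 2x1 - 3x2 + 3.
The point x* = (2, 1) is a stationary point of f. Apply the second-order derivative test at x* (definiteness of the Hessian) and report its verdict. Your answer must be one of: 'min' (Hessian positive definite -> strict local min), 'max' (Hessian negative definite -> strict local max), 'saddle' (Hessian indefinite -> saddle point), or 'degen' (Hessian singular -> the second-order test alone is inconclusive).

Compute the Hessian H = grad^2 f:
  H = [[-1, 0], [0, 3]]
Verify stationarity: grad f(x*) = H x* + g = (0, 0).
Eigenvalues of H: -1, 3.
Eigenvalues have mixed signs, so H is indefinite -> x* is a saddle point.

saddle


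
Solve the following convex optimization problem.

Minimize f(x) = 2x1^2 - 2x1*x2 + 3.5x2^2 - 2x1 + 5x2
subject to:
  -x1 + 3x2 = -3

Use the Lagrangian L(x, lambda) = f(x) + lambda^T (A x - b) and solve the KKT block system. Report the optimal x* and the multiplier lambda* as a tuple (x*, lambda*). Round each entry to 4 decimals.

Form the Lagrangian:
  L(x, lambda) = (1/2) x^T Q x + c^T x + lambda^T (A x - b)
Stationarity (grad_x L = 0): Q x + c + A^T lambda = 0.
Primal feasibility: A x = b.

This gives the KKT block system:
  [ Q   A^T ] [ x     ]   [-c ]
  [ A    0  ] [ lambda ] = [ b ]

Solving the linear system:
  x*      = (0.1935, -0.9355)
  lambda* = (0.6452)
  f(x*)   = -1.5645

x* = (0.1935, -0.9355), lambda* = (0.6452)


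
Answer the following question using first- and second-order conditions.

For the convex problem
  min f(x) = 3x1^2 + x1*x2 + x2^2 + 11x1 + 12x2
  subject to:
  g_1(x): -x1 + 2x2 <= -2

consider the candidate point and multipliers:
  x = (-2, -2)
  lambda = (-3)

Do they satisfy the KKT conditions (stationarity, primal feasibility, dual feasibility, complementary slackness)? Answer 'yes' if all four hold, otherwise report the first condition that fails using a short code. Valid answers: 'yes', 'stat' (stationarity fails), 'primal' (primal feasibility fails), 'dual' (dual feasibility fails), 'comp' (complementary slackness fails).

Gradient of f: grad f(x) = Q x + c = (-3, 6)
Constraint values g_i(x) = a_i^T x - b_i:
  g_1((-2, -2)) = 0
Stationarity residual: grad f(x) + sum_i lambda_i a_i = (0, 0)
  -> stationarity OK
Primal feasibility (all g_i <= 0): OK
Dual feasibility (all lambda_i >= 0): FAILS
Complementary slackness (lambda_i * g_i(x) = 0 for all i): OK

Verdict: the first failing condition is dual_feasibility -> dual.

dual


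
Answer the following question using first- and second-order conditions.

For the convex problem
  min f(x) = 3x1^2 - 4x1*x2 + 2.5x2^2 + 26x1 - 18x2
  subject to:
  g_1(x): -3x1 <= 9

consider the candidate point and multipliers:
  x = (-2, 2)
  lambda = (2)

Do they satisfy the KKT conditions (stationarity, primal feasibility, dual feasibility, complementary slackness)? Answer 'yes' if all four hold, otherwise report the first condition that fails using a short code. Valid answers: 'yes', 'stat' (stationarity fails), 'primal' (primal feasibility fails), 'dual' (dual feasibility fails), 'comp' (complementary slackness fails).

Gradient of f: grad f(x) = Q x + c = (6, 0)
Constraint values g_i(x) = a_i^T x - b_i:
  g_1((-2, 2)) = -3
Stationarity residual: grad f(x) + sum_i lambda_i a_i = (0, 0)
  -> stationarity OK
Primal feasibility (all g_i <= 0): OK
Dual feasibility (all lambda_i >= 0): OK
Complementary slackness (lambda_i * g_i(x) = 0 for all i): FAILS

Verdict: the first failing condition is complementary_slackness -> comp.

comp


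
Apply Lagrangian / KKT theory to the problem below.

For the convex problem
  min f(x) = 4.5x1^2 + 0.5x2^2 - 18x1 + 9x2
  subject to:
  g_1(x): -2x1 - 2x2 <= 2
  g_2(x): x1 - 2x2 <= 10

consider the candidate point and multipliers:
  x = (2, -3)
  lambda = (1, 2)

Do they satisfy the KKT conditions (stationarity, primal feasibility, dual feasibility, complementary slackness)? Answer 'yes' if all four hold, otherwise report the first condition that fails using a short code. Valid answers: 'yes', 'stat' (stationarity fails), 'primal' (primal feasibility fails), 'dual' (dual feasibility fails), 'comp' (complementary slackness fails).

Gradient of f: grad f(x) = Q x + c = (0, 6)
Constraint values g_i(x) = a_i^T x - b_i:
  g_1((2, -3)) = 0
  g_2((2, -3)) = -2
Stationarity residual: grad f(x) + sum_i lambda_i a_i = (0, 0)
  -> stationarity OK
Primal feasibility (all g_i <= 0): OK
Dual feasibility (all lambda_i >= 0): OK
Complementary slackness (lambda_i * g_i(x) = 0 for all i): FAILS

Verdict: the first failing condition is complementary_slackness -> comp.

comp


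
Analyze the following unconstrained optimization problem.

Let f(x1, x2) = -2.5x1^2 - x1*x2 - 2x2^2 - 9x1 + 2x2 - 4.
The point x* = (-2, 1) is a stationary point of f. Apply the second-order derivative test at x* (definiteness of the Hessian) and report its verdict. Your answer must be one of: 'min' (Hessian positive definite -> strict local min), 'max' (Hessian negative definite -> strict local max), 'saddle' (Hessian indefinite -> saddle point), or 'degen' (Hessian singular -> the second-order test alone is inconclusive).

Compute the Hessian H = grad^2 f:
  H = [[-5, -1], [-1, -4]]
Verify stationarity: grad f(x*) = H x* + g = (0, 0).
Eigenvalues of H: -5.618, -3.382.
Both eigenvalues < 0, so H is negative definite -> x* is a strict local max.

max


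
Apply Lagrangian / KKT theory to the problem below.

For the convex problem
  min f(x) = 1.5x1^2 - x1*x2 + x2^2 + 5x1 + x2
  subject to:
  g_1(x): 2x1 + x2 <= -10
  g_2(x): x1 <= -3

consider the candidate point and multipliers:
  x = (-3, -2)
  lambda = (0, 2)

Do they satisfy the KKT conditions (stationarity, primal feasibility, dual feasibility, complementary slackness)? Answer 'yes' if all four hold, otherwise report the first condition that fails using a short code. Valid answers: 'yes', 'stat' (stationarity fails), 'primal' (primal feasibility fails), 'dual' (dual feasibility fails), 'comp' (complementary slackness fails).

Gradient of f: grad f(x) = Q x + c = (-2, 0)
Constraint values g_i(x) = a_i^T x - b_i:
  g_1((-3, -2)) = 2
  g_2((-3, -2)) = 0
Stationarity residual: grad f(x) + sum_i lambda_i a_i = (0, 0)
  -> stationarity OK
Primal feasibility (all g_i <= 0): FAILS
Dual feasibility (all lambda_i >= 0): OK
Complementary slackness (lambda_i * g_i(x) = 0 for all i): OK

Verdict: the first failing condition is primal_feasibility -> primal.

primal


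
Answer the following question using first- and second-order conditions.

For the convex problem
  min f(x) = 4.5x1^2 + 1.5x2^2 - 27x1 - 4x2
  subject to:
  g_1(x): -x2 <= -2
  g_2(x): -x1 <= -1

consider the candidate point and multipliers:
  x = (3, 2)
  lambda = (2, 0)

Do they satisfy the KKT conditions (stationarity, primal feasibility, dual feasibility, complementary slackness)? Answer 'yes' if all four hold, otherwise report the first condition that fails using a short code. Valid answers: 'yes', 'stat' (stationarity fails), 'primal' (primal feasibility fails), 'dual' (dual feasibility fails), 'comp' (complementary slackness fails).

Gradient of f: grad f(x) = Q x + c = (0, 2)
Constraint values g_i(x) = a_i^T x - b_i:
  g_1((3, 2)) = 0
  g_2((3, 2)) = -2
Stationarity residual: grad f(x) + sum_i lambda_i a_i = (0, 0)
  -> stationarity OK
Primal feasibility (all g_i <= 0): OK
Dual feasibility (all lambda_i >= 0): OK
Complementary slackness (lambda_i * g_i(x) = 0 for all i): OK

Verdict: yes, KKT holds.

yes


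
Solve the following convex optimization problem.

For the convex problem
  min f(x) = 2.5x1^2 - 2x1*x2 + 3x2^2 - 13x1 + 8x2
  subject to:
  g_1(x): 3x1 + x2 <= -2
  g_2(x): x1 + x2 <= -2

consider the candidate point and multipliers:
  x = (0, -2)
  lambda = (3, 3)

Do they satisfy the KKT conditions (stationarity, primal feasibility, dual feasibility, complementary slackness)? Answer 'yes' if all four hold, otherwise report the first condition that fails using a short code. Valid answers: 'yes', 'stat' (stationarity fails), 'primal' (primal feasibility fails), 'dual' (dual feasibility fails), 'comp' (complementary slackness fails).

Gradient of f: grad f(x) = Q x + c = (-9, -4)
Constraint values g_i(x) = a_i^T x - b_i:
  g_1((0, -2)) = 0
  g_2((0, -2)) = 0
Stationarity residual: grad f(x) + sum_i lambda_i a_i = (3, 2)
  -> stationarity FAILS
Primal feasibility (all g_i <= 0): OK
Dual feasibility (all lambda_i >= 0): OK
Complementary slackness (lambda_i * g_i(x) = 0 for all i): OK

Verdict: the first failing condition is stationarity -> stat.

stat


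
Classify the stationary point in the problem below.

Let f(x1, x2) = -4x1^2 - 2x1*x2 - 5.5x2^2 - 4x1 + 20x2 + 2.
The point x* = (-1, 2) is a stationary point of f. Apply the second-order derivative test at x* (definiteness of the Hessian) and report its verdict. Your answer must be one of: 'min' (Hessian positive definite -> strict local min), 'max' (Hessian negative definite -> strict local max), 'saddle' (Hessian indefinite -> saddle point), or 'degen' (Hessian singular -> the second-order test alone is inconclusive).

Compute the Hessian H = grad^2 f:
  H = [[-8, -2], [-2, -11]]
Verify stationarity: grad f(x*) = H x* + g = (0, 0).
Eigenvalues of H: -12, -7.
Both eigenvalues < 0, so H is negative definite -> x* is a strict local max.

max


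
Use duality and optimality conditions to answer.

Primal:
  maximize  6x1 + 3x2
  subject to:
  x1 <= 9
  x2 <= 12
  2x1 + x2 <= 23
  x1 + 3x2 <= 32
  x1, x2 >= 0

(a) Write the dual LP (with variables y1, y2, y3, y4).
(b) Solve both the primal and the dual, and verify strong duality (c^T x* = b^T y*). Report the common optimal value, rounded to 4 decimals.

The standard primal-dual pair for 'max c^T x s.t. A x <= b, x >= 0' is:
  Dual:  min b^T y  s.t.  A^T y >= c,  y >= 0.

So the dual LP is:
  minimize  9y1 + 12y2 + 23y3 + 32y4
  subject to:
    y1 + 2y3 + y4 >= 6
    y2 + y3 + 3y4 >= 3
    y1, y2, y3, y4 >= 0

Solving the primal: x* = (9, 5).
  primal value c^T x* = 69.
Solving the dual: y* = (0, 0, 3, 0).
  dual value b^T y* = 69.
Strong duality: c^T x* = b^T y*. Confirmed.

69


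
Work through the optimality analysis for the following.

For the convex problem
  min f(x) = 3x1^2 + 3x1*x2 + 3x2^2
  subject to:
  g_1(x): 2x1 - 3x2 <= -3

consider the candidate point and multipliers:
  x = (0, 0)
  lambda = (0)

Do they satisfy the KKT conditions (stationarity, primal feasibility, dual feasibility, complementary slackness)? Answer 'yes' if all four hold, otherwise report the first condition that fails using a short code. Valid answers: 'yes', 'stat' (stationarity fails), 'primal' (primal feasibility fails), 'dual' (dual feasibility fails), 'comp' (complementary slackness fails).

Gradient of f: grad f(x) = Q x + c = (0, 0)
Constraint values g_i(x) = a_i^T x - b_i:
  g_1((0, 0)) = 3
Stationarity residual: grad f(x) + sum_i lambda_i a_i = (0, 0)
  -> stationarity OK
Primal feasibility (all g_i <= 0): FAILS
Dual feasibility (all lambda_i >= 0): OK
Complementary slackness (lambda_i * g_i(x) = 0 for all i): OK

Verdict: the first failing condition is primal_feasibility -> primal.

primal


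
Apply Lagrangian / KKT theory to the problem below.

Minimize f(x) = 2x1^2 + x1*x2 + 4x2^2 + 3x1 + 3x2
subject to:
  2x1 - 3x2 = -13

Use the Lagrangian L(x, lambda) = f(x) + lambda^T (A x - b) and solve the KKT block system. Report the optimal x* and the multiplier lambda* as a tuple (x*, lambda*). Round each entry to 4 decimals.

Form the Lagrangian:
  L(x, lambda) = (1/2) x^T Q x + c^T x + lambda^T (A x - b)
Stationarity (grad_x L = 0): Q x + c + A^T lambda = 0.
Primal feasibility: A x = b.

This gives the KKT block system:
  [ Q   A^T ] [ x     ]   [-c ]
  [ A    0  ] [ lambda ] = [ b ]

Solving the linear system:
  x*      = (-3.65, 1.9)
  lambda* = (4.85)
  f(x*)   = 28.9

x* = (-3.65, 1.9), lambda* = (4.85)


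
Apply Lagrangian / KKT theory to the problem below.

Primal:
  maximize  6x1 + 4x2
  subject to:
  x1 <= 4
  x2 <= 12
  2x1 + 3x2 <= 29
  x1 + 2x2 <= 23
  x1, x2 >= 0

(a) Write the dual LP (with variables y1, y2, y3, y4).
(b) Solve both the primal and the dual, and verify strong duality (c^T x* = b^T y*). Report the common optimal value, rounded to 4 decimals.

The standard primal-dual pair for 'max c^T x s.t. A x <= b, x >= 0' is:
  Dual:  min b^T y  s.t.  A^T y >= c,  y >= 0.

So the dual LP is:
  minimize  4y1 + 12y2 + 29y3 + 23y4
  subject to:
    y1 + 2y3 + y4 >= 6
    y2 + 3y3 + 2y4 >= 4
    y1, y2, y3, y4 >= 0

Solving the primal: x* = (4, 7).
  primal value c^T x* = 52.
Solving the dual: y* = (3.3333, 0, 1.3333, 0).
  dual value b^T y* = 52.
Strong duality: c^T x* = b^T y*. Confirmed.

52


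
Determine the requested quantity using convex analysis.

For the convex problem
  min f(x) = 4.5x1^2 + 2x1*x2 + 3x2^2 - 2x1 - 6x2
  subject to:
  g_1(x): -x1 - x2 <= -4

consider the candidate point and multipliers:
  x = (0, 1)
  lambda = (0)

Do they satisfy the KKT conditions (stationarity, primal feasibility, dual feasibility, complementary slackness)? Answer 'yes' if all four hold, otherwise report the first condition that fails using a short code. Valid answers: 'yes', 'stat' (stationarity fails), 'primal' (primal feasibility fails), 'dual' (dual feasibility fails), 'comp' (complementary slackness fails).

Gradient of f: grad f(x) = Q x + c = (0, 0)
Constraint values g_i(x) = a_i^T x - b_i:
  g_1((0, 1)) = 3
Stationarity residual: grad f(x) + sum_i lambda_i a_i = (0, 0)
  -> stationarity OK
Primal feasibility (all g_i <= 0): FAILS
Dual feasibility (all lambda_i >= 0): OK
Complementary slackness (lambda_i * g_i(x) = 0 for all i): OK

Verdict: the first failing condition is primal_feasibility -> primal.

primal


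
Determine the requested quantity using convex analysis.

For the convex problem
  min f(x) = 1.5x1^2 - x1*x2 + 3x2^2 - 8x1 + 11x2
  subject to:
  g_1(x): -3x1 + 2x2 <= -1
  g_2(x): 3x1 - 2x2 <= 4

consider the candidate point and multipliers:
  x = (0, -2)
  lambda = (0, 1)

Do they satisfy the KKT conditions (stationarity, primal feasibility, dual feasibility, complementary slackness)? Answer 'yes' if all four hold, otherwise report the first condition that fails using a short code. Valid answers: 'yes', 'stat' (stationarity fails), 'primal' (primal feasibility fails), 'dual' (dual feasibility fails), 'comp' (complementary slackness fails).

Gradient of f: grad f(x) = Q x + c = (-6, -1)
Constraint values g_i(x) = a_i^T x - b_i:
  g_1((0, -2)) = -3
  g_2((0, -2)) = 0
Stationarity residual: grad f(x) + sum_i lambda_i a_i = (-3, -3)
  -> stationarity FAILS
Primal feasibility (all g_i <= 0): OK
Dual feasibility (all lambda_i >= 0): OK
Complementary slackness (lambda_i * g_i(x) = 0 for all i): OK

Verdict: the first failing condition is stationarity -> stat.

stat


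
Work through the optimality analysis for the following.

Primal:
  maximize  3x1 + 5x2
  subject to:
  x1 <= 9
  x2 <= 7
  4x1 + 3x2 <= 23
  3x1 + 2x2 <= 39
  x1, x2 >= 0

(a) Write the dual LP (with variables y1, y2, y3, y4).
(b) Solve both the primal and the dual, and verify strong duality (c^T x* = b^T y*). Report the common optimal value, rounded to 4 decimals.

The standard primal-dual pair for 'max c^T x s.t. A x <= b, x >= 0' is:
  Dual:  min b^T y  s.t.  A^T y >= c,  y >= 0.

So the dual LP is:
  minimize  9y1 + 7y2 + 23y3 + 39y4
  subject to:
    y1 + 4y3 + 3y4 >= 3
    y2 + 3y3 + 2y4 >= 5
    y1, y2, y3, y4 >= 0

Solving the primal: x* = (0.5, 7).
  primal value c^T x* = 36.5.
Solving the dual: y* = (0, 2.75, 0.75, 0).
  dual value b^T y* = 36.5.
Strong duality: c^T x* = b^T y*. Confirmed.

36.5


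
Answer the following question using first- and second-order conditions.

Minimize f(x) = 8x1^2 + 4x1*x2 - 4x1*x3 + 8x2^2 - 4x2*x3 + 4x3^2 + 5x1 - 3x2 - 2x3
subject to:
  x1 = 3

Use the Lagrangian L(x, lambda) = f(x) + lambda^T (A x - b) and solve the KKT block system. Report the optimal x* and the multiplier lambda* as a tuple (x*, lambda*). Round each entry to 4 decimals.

Form the Lagrangian:
  L(x, lambda) = (1/2) x^T Q x + c^T x + lambda^T (A x - b)
Stationarity (grad_x L = 0): Q x + c + A^T lambda = 0.
Primal feasibility: A x = b.

This gives the KKT block system:
  [ Q   A^T ] [ x     ]   [-c ]
  [ A    0  ] [ lambda ] = [ b ]

Solving the linear system:
  x*      = (3, -0.1429, 1.6786)
  lambda* = (-45.7143)
  f(x*)   = 74.6071

x* = (3, -0.1429, 1.6786), lambda* = (-45.7143)


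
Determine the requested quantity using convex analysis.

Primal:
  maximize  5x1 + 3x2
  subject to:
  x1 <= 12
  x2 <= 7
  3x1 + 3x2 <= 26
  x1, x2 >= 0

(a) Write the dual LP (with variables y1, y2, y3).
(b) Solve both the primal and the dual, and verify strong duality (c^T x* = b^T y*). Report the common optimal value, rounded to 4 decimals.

The standard primal-dual pair for 'max c^T x s.t. A x <= b, x >= 0' is:
  Dual:  min b^T y  s.t.  A^T y >= c,  y >= 0.

So the dual LP is:
  minimize  12y1 + 7y2 + 26y3
  subject to:
    y1 + 3y3 >= 5
    y2 + 3y3 >= 3
    y1, y2, y3 >= 0

Solving the primal: x* = (8.6667, 0).
  primal value c^T x* = 43.3333.
Solving the dual: y* = (0, 0, 1.6667).
  dual value b^T y* = 43.3333.
Strong duality: c^T x* = b^T y*. Confirmed.

43.3333


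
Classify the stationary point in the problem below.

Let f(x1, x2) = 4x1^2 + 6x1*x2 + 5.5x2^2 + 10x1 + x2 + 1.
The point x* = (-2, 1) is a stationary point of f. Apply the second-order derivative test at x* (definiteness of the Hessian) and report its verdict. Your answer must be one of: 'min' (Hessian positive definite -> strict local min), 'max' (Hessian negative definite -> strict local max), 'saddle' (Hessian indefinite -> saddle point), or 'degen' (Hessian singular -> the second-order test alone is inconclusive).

Compute the Hessian H = grad^2 f:
  H = [[8, 6], [6, 11]]
Verify stationarity: grad f(x*) = H x* + g = (0, 0).
Eigenvalues of H: 3.3153, 15.6847.
Both eigenvalues > 0, so H is positive definite -> x* is a strict local min.

min


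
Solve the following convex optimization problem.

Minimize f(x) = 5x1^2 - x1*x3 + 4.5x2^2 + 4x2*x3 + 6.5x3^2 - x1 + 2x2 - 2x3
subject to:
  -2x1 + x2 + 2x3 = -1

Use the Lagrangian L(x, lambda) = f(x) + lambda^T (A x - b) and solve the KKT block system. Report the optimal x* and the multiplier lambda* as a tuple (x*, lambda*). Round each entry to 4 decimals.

Form the Lagrangian:
  L(x, lambda) = (1/2) x^T Q x + c^T x + lambda^T (A x - b)
Stationarity (grad_x L = 0): Q x + c + A^T lambda = 0.
Primal feasibility: A x = b.

This gives the KKT block system:
  [ Q   A^T ] [ x     ]   [-c ]
  [ A    0  ] [ lambda ] = [ b ]

Solving the linear system:
  x*      = (0.3885, -0.421, 0.099)
  lambda* = (1.3929)
  f(x*)   = -0.0177

x* = (0.3885, -0.421, 0.099), lambda* = (1.3929)


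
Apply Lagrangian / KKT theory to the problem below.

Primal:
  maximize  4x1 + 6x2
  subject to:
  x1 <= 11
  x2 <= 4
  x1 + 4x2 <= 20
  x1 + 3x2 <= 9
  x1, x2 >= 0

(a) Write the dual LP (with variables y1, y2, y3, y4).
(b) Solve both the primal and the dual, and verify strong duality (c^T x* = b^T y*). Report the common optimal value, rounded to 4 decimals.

The standard primal-dual pair for 'max c^T x s.t. A x <= b, x >= 0' is:
  Dual:  min b^T y  s.t.  A^T y >= c,  y >= 0.

So the dual LP is:
  minimize  11y1 + 4y2 + 20y3 + 9y4
  subject to:
    y1 + y3 + y4 >= 4
    y2 + 4y3 + 3y4 >= 6
    y1, y2, y3, y4 >= 0

Solving the primal: x* = (9, 0).
  primal value c^T x* = 36.
Solving the dual: y* = (0, 0, 0, 4).
  dual value b^T y* = 36.
Strong duality: c^T x* = b^T y*. Confirmed.

36


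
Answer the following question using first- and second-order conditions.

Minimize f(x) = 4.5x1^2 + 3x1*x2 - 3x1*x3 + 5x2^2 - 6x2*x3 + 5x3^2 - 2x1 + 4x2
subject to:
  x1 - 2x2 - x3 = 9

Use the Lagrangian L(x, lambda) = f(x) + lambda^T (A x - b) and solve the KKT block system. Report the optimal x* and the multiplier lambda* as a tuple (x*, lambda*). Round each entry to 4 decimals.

Form the Lagrangian:
  L(x, lambda) = (1/2) x^T Q x + c^T x + lambda^T (A x - b)
Stationarity (grad_x L = 0): Q x + c + A^T lambda = 0.
Primal feasibility: A x = b.

This gives the KKT block system:
  [ Q   A^T ] [ x     ]   [-c ]
  [ A    0  ] [ lambda ] = [ b ]

Solving the linear system:
  x*      = (1.1352, -2.9554, -1.9539)
  lambda* = (-5.2125)
  f(x*)   = 16.4101

x* = (1.1352, -2.9554, -1.9539), lambda* = (-5.2125)


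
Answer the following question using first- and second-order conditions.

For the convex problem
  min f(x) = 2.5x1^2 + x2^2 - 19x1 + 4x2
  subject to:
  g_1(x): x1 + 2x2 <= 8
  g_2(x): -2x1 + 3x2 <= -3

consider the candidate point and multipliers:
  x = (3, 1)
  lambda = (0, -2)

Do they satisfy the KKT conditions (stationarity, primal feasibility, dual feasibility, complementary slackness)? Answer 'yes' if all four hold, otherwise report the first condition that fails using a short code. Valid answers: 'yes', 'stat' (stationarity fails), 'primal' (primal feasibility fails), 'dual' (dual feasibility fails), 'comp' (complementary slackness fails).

Gradient of f: grad f(x) = Q x + c = (-4, 6)
Constraint values g_i(x) = a_i^T x - b_i:
  g_1((3, 1)) = -3
  g_2((3, 1)) = 0
Stationarity residual: grad f(x) + sum_i lambda_i a_i = (0, 0)
  -> stationarity OK
Primal feasibility (all g_i <= 0): OK
Dual feasibility (all lambda_i >= 0): FAILS
Complementary slackness (lambda_i * g_i(x) = 0 for all i): OK

Verdict: the first failing condition is dual_feasibility -> dual.

dual


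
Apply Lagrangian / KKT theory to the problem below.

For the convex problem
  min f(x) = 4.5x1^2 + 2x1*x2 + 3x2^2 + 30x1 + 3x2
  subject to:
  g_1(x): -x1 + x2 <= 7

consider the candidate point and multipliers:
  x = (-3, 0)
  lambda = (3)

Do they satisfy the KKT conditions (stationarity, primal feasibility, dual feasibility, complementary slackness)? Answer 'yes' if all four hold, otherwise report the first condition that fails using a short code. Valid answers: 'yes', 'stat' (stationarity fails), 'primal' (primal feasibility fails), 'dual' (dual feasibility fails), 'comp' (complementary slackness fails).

Gradient of f: grad f(x) = Q x + c = (3, -3)
Constraint values g_i(x) = a_i^T x - b_i:
  g_1((-3, 0)) = -4
Stationarity residual: grad f(x) + sum_i lambda_i a_i = (0, 0)
  -> stationarity OK
Primal feasibility (all g_i <= 0): OK
Dual feasibility (all lambda_i >= 0): OK
Complementary slackness (lambda_i * g_i(x) = 0 for all i): FAILS

Verdict: the first failing condition is complementary_slackness -> comp.

comp


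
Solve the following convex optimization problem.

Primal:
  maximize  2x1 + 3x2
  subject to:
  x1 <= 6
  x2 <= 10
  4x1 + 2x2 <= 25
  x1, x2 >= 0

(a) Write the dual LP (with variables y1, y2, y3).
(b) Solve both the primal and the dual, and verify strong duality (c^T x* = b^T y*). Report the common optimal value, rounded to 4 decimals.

The standard primal-dual pair for 'max c^T x s.t. A x <= b, x >= 0' is:
  Dual:  min b^T y  s.t.  A^T y >= c,  y >= 0.

So the dual LP is:
  minimize  6y1 + 10y2 + 25y3
  subject to:
    y1 + 4y3 >= 2
    y2 + 2y3 >= 3
    y1, y2, y3 >= 0

Solving the primal: x* = (1.25, 10).
  primal value c^T x* = 32.5.
Solving the dual: y* = (0, 2, 0.5).
  dual value b^T y* = 32.5.
Strong duality: c^T x* = b^T y*. Confirmed.

32.5


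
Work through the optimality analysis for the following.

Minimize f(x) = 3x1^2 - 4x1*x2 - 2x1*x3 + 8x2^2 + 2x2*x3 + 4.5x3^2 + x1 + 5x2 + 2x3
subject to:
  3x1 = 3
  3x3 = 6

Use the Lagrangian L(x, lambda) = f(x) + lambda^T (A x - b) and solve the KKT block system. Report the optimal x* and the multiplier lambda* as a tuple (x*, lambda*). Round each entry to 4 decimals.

Form the Lagrangian:
  L(x, lambda) = (1/2) x^T Q x + c^T x + lambda^T (A x - b)
Stationarity (grad_x L = 0): Q x + c + A^T lambda = 0.
Primal feasibility: A x = b.

This gives the KKT block system:
  [ Q   A^T ] [ x     ]   [-c ]
  [ A    0  ] [ lambda ] = [ b ]

Solving the linear system:
  x*      = (1, -0.3125, 2)
  lambda* = (-1.4167, -5.7917)
  f(x*)   = 21.2188

x* = (1, -0.3125, 2), lambda* = (-1.4167, -5.7917)
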